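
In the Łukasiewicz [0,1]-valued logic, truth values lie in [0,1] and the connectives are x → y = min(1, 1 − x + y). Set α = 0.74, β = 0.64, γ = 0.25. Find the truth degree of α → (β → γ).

β → γ = min(1, 1 − 0.64 + 0.25) = min(1, 0.61) = 0.61
α → (β → γ) = min(1, 1 − 0.74 + 0.61) = min(1, 0.87) = 0.87

0.87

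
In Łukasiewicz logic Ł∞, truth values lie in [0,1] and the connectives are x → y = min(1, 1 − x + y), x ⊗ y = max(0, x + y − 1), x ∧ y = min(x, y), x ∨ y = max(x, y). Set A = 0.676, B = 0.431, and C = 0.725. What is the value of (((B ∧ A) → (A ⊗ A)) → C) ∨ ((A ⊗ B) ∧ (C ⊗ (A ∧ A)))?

B ∧ A = min(0.431, 0.676) = 0.431
A ⊗ A = max(0, 0.676 + 0.676 − 1) = max(0, 0.352) = 0.352
(B ∧ A) → (A ⊗ A) = min(1, 1 − 0.431 + 0.352) = min(1, 0.921) = 0.921
((B ∧ A) → (A ⊗ A)) → C = min(1, 1 − 0.921 + 0.725) = min(1, 0.804) = 0.804
A ⊗ B = max(0, 0.676 + 0.431 − 1) = max(0, 0.107) = 0.107
A ∧ A = min(0.676, 0.676) = 0.676
C ⊗ (A ∧ A) = max(0, 0.725 + 0.676 − 1) = max(0, 0.401) = 0.401
(A ⊗ B) ∧ (C ⊗ (A ∧ A)) = min(0.107, 0.401) = 0.107
(((B ∧ A) → (A ⊗ A)) → C) ∨ ((A ⊗ B) ∧ (C ⊗ (A ∧ A))) = max(0.804, 0.107) = 0.804

0.804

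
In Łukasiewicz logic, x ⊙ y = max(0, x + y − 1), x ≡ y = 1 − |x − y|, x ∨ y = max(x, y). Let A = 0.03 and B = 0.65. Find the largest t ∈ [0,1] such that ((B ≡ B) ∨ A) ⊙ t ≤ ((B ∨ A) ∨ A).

0.65

B ≡ B = 1 − |0.65 − 0.65| = 1 − 0.00 = 1.00
(B ≡ B) ∨ A = max(1.00, 0.03) = 1.00
So the left factor is (B ≡ B) ∨ A = 1.00.
B ∨ A = max(0.65, 0.03) = 0.65
(B ∨ A) ∨ A = max(0.65, 0.03) = 0.65
So the right-hand bound is (B ∨ A) ∨ A = 0.65.
The residuum of the Łukasiewicz t-norm gives the supremum: min(1, 1 − 1.00 + 0.65).
1 − 1.00 + 0.65 = 0.65, so t = min(1, 0.65) = 0.65.
Check: 1.00 ⊙ 0.65 = max(0, 0.65) = 0.65 ≤ 0.65.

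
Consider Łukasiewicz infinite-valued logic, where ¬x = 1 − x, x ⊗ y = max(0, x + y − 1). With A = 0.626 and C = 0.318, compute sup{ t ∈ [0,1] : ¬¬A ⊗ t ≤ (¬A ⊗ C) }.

0.374

¬A = 1 − 0.626 = 0.374
¬¬A = 1 − 0.374 = 0.626
So the left factor is ¬¬A = 0.626.
¬A ⊗ C = max(0, 0.374 + 0.318 − 1) = max(0, -0.308) = 0.000
So the right-hand bound is ¬A ⊗ C = 0.000.
The residuum of the Łukasiewicz t-norm gives the supremum: min(1, 1 − 0.626 + 0.000).
1 − 0.626 + 0.000 = 0.374, so t = min(1, 0.374) = 0.374.
Check: 0.626 ⊗ 0.374 = max(0, 0.000) = 0.000 ≤ 0.000.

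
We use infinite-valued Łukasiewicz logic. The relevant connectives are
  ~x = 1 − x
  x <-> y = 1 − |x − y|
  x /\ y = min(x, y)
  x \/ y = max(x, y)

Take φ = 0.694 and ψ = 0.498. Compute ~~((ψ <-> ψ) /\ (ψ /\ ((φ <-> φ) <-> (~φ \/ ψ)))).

ψ <-> ψ = 1 − |0.498 − 0.498| = 1 − 0.000 = 1.000
φ <-> φ = 1 − |0.694 − 0.694| = 1 − 0.000 = 1.000
~φ = 1 − 0.694 = 0.306
~φ \/ ψ = max(0.306, 0.498) = 0.498
(φ <-> φ) <-> (~φ \/ ψ) = 1 − |1.000 − 0.498| = 1 − 0.502 = 0.498
ψ /\ ((φ <-> φ) <-> (~φ \/ ψ)) = min(0.498, 0.498) = 0.498
(ψ <-> ψ) /\ (ψ /\ ((φ <-> φ) <-> (~φ \/ ψ))) = min(1.000, 0.498) = 0.498
~((ψ <-> ψ) /\ (ψ /\ ((φ <-> φ) <-> (~φ \/ ψ)))) = 1 − 0.498 = 0.502
~~((ψ <-> ψ) /\ (ψ /\ ((φ <-> φ) <-> (~φ \/ ψ)))) = 1 − 0.502 = 0.498

0.498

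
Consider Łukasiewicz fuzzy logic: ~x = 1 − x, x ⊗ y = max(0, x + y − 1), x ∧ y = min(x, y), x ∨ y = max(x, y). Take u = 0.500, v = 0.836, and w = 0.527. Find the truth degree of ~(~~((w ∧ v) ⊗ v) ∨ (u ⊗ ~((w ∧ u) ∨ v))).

w ∧ v = min(0.527, 0.836) = 0.527
(w ∧ v) ⊗ v = max(0, 0.527 + 0.836 − 1) = max(0, 0.363) = 0.363
~((w ∧ v) ⊗ v) = 1 − 0.363 = 0.637
~~((w ∧ v) ⊗ v) = 1 − 0.637 = 0.363
w ∧ u = min(0.527, 0.500) = 0.500
(w ∧ u) ∨ v = max(0.500, 0.836) = 0.836
~((w ∧ u) ∨ v) = 1 − 0.836 = 0.164
u ⊗ ~((w ∧ u) ∨ v) = max(0, 0.500 + 0.164 − 1) = max(0, -0.336) = 0.000
~~((w ∧ v) ⊗ v) ∨ (u ⊗ ~((w ∧ u) ∨ v)) = max(0.363, 0.000) = 0.363
~(~~((w ∧ v) ⊗ v) ∨ (u ⊗ ~((w ∧ u) ∨ v))) = 1 − 0.363 = 0.637

0.637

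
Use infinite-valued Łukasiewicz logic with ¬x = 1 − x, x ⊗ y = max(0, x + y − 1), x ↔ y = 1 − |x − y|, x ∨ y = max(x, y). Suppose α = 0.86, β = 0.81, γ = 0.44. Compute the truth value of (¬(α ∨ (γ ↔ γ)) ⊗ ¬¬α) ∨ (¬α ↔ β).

0.33

γ ↔ γ = 1 − |0.44 − 0.44| = 1 − 0.00 = 1.00
α ∨ (γ ↔ γ) = max(0.86, 1.00) = 1.00
¬(α ∨ (γ ↔ γ)) = 1 − 1.00 = 0.00
¬α = 1 − 0.86 = 0.14
¬¬α = 1 − 0.14 = 0.86
¬(α ∨ (γ ↔ γ)) ⊗ ¬¬α = max(0, 0.00 + 0.86 − 1) = max(0, -0.14) = 0.00
¬α ↔ β = 1 − |0.14 − 0.81| = 1 − 0.67 = 0.33
(¬(α ∨ (γ ↔ γ)) ⊗ ¬¬α) ∨ (¬α ↔ β) = max(0.00, 0.33) = 0.33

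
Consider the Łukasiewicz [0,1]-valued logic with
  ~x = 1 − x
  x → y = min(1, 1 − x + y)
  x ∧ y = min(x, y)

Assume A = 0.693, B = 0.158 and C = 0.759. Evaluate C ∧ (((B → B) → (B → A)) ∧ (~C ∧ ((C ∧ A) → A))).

0.241

B → B = min(1, 1 − 0.158 + 0.158) = min(1, 1.000) = 1.000
B → A = min(1, 1 − 0.158 + 0.693) = min(1, 1.535) = 1.000
(B → B) → (B → A) = min(1, 1 − 1.000 + 1.000) = min(1, 1.000) = 1.000
~C = 1 − 0.759 = 0.241
C ∧ A = min(0.759, 0.693) = 0.693
(C ∧ A) → A = min(1, 1 − 0.693 + 0.693) = min(1, 1.000) = 1.000
~C ∧ ((C ∧ A) → A) = min(0.241, 1.000) = 0.241
((B → B) → (B → A)) ∧ (~C ∧ ((C ∧ A) → A)) = min(1.000, 0.241) = 0.241
C ∧ (((B → B) → (B → A)) ∧ (~C ∧ ((C ∧ A) → A))) = min(0.759, 0.241) = 0.241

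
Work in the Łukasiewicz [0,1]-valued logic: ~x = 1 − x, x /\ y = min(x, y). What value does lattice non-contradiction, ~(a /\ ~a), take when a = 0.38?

0.62

~a = 1 − 0.38 = 0.62
a /\ ~a = min(0.38, 0.62) = 0.38
~(a /\ ~a) = 1 − 0.38 = 0.62
(The value 0.62 < 1 shows this instance is not satisfied; not a Ł∞-tautology — its value is 1 − min(a, 1−a).)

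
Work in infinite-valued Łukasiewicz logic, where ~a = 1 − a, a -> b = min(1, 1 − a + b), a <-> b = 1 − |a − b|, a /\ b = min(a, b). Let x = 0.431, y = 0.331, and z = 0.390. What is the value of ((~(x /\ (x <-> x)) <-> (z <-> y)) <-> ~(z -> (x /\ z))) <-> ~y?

0.703

x <-> x = 1 − |0.431 − 0.431| = 1 − 0.000 = 1.000
x /\ (x <-> x) = min(0.431, 1.000) = 0.431
~(x /\ (x <-> x)) = 1 − 0.431 = 0.569
z <-> y = 1 − |0.390 − 0.331| = 1 − 0.059 = 0.941
~(x /\ (x <-> x)) <-> (z <-> y) = 1 − |0.569 − 0.941| = 1 − 0.372 = 0.628
x /\ z = min(0.431, 0.390) = 0.390
z -> (x /\ z) = min(1, 1 − 0.390 + 0.390) = min(1, 1.000) = 1.000
~(z -> (x /\ z)) = 1 − 1.000 = 0.000
(~(x /\ (x <-> x)) <-> (z <-> y)) <-> ~(z -> (x /\ z)) = 1 − |0.628 − 0.000| = 1 − 0.628 = 0.372
~y = 1 − 0.331 = 0.669
((~(x /\ (x <-> x)) <-> (z <-> y)) <-> ~(z -> (x /\ z))) <-> ~y = 1 − |0.372 − 0.669| = 1 − 0.297 = 0.703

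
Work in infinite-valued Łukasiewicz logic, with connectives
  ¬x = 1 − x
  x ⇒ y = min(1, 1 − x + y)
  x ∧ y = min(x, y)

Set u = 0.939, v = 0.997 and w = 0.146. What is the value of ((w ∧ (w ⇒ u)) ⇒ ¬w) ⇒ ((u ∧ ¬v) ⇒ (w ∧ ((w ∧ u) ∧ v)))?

1.000

w ⇒ u = min(1, 1 − 0.146 + 0.939) = min(1, 1.793) = 1.000
w ∧ (w ⇒ u) = min(0.146, 1.000) = 0.146
¬w = 1 − 0.146 = 0.854
(w ∧ (w ⇒ u)) ⇒ ¬w = min(1, 1 − 0.146 + 0.854) = min(1, 1.708) = 1.000
¬v = 1 − 0.997 = 0.003
u ∧ ¬v = min(0.939, 0.003) = 0.003
w ∧ u = min(0.146, 0.939) = 0.146
(w ∧ u) ∧ v = min(0.146, 0.997) = 0.146
w ∧ ((w ∧ u) ∧ v) = min(0.146, 0.146) = 0.146
(u ∧ ¬v) ⇒ (w ∧ ((w ∧ u) ∧ v)) = min(1, 1 − 0.003 + 0.146) = min(1, 1.143) = 1.000
((w ∧ (w ⇒ u)) ⇒ ¬w) ⇒ ((u ∧ ¬v) ⇒ (w ∧ ((w ∧ u) ∧ v))) = min(1, 1 − 1.000 + 1.000) = min(1, 1.000) = 1.000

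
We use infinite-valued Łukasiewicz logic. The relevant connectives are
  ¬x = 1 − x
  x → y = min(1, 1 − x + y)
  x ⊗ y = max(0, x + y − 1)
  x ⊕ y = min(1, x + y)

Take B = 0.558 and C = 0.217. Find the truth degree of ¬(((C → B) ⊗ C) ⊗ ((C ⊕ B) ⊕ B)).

0.783

C → B = min(1, 1 − 0.217 + 0.558) = min(1, 1.341) = 1.000
(C → B) ⊗ C = max(0, 1.000 + 0.217 − 1) = max(0, 0.217) = 0.217
C ⊕ B = min(1, 0.217 + 0.558) = min(1, 0.775) = 0.775
(C ⊕ B) ⊕ B = min(1, 0.775 + 0.558) = min(1, 1.333) = 1.000
((C → B) ⊗ C) ⊗ ((C ⊕ B) ⊕ B) = max(0, 0.217 + 1.000 − 1) = max(0, 0.217) = 0.217
¬(((C → B) ⊗ C) ⊗ ((C ⊕ B) ⊕ B)) = 1 − 0.217 = 0.783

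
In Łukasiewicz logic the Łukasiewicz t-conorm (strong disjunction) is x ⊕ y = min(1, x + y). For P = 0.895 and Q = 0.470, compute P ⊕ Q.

1.000

P ⊕ Q = min(1, 0.895 + 0.470) = min(1, 1.365) = 1.000
For comparison, the Gödel t-conorm max(x, y) would give 0.895.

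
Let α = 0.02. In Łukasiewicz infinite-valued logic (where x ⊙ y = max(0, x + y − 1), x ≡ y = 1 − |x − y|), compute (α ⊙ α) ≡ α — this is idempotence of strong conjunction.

0.98

α ⊙ α = max(0, 0.02 + 0.02 − 1) = max(0, -0.96) = 0.00
(α ⊙ α) ≡ α = 1 − |0.00 − 0.02| = 1 − 0.02 = 0.98
(The value 0.98 < 1 shows this instance is not satisfied; fails in Ł∞ since a ⊗ a = max(0, 2a−1) ≠ a in general.)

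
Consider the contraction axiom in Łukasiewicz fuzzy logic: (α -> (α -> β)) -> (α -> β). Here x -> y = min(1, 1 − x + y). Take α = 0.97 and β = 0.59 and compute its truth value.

0.97

α -> β = min(1, 1 − 0.97 + 0.59) = min(1, 0.62) = 0.62
α -> (α -> β) = min(1, 1 − 0.97 + 0.62) = min(1, 0.65) = 0.65
(α -> (α -> β)) -> (α -> β) = min(1, 1 − 0.65 + 0.62) = min(1, 0.97) = 0.97
(The value 0.97 < 1 shows this instance is not satisfied; fails in Ł∞ (the t-norm is not idempotent).)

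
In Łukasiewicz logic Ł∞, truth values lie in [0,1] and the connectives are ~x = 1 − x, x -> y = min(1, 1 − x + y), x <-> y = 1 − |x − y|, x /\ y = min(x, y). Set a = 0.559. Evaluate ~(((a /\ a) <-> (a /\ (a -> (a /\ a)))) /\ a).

0.441

a /\ a = min(0.559, 0.559) = 0.559
a -> (a /\ a) = min(1, 1 − 0.559 + 0.559) = min(1, 1.000) = 1.000
a /\ (a -> (a /\ a)) = min(0.559, 1.000) = 0.559
(a /\ a) <-> (a /\ (a -> (a /\ a))) = 1 − |0.559 − 0.559| = 1 − 0.000 = 1.000
((a /\ a) <-> (a /\ (a -> (a /\ a)))) /\ a = min(1.000, 0.559) = 0.559
~(((a /\ a) <-> (a /\ (a -> (a /\ a)))) /\ a) = 1 − 0.559 = 0.441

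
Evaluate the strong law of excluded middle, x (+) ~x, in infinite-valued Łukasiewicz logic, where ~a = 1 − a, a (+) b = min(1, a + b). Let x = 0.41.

~x = 1 − 0.41 = 0.59
x (+) ~x = min(1, 0.41 + 0.59) = min(1, 1.00) = 1.00
(As expected: always 1 in Ł∞ since a ⊕ (1−a) = 1.)

1.00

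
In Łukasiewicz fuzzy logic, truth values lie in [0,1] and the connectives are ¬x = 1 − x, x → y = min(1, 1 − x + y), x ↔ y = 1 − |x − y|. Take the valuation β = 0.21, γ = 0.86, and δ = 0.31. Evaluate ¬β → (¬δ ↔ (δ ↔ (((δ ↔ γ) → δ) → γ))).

¬β = 1 − 0.21 = 0.79
¬δ = 1 − 0.31 = 0.69
δ ↔ γ = 1 − |0.31 − 0.86| = 1 − 0.55 = 0.45
(δ ↔ γ) → δ = min(1, 1 − 0.45 + 0.31) = min(1, 0.86) = 0.86
((δ ↔ γ) → δ) → γ = min(1, 1 − 0.86 + 0.86) = min(1, 1.00) = 1.00
δ ↔ (((δ ↔ γ) → δ) → γ) = 1 − |0.31 − 1.00| = 1 − 0.69 = 0.31
¬δ ↔ (δ ↔ (((δ ↔ γ) → δ) → γ)) = 1 − |0.69 − 0.31| = 1 − 0.38 = 0.62
¬β → (¬δ ↔ (δ ↔ (((δ ↔ γ) → δ) → γ))) = min(1, 1 − 0.79 + 0.62) = min(1, 0.83) = 0.83

0.83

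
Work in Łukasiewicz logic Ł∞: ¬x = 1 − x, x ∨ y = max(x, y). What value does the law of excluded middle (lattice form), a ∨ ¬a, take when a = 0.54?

0.54

¬a = 1 − 0.54 = 0.46
a ∨ ¬a = max(0.54, 0.46) = 0.54
(The value 0.54 < 1 shows this instance is not satisfied; not a Ł∞-tautology — its value is max(a, 1−a).)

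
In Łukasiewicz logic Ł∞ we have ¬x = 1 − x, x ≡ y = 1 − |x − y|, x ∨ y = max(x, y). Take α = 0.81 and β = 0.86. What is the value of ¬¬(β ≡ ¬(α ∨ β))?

0.28

α ∨ β = max(0.81, 0.86) = 0.86
¬(α ∨ β) = 1 − 0.86 = 0.14
β ≡ ¬(α ∨ β) = 1 − |0.86 − 0.14| = 1 − 0.72 = 0.28
¬(β ≡ ¬(α ∨ β)) = 1 − 0.28 = 0.72
¬¬(β ≡ ¬(α ∨ β)) = 1 − 0.72 = 0.28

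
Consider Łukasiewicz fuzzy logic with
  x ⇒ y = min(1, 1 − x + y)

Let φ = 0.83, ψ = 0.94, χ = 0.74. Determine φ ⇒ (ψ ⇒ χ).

0.97

ψ ⇒ χ = min(1, 1 − 0.94 + 0.74) = min(1, 0.80) = 0.80
φ ⇒ (ψ ⇒ χ) = min(1, 1 − 0.83 + 0.80) = min(1, 0.97) = 0.97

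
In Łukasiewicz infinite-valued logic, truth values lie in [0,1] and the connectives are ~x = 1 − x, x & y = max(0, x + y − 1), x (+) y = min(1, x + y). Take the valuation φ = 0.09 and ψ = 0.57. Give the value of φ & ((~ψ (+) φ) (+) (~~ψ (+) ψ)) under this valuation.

~ψ = 1 − 0.57 = 0.43
~ψ (+) φ = min(1, 0.43 + 0.09) = min(1, 0.52) = 0.52
~~ψ = 1 − 0.43 = 0.57
~~ψ (+) ψ = min(1, 0.57 + 0.57) = min(1, 1.14) = 1.00
(~ψ (+) φ) (+) (~~ψ (+) ψ) = min(1, 0.52 + 1.00) = min(1, 1.52) = 1.00
φ & ((~ψ (+) φ) (+) (~~ψ (+) ψ)) = max(0, 0.09 + 1.00 − 1) = max(0, 0.09) = 0.09

0.09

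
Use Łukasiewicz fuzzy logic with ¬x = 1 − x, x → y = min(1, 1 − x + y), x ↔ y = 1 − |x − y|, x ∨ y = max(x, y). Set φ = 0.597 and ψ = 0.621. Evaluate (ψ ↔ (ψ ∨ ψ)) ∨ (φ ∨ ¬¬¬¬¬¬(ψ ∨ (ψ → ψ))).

ψ ∨ ψ = max(0.621, 0.621) = 0.621
ψ ↔ (ψ ∨ ψ) = 1 − |0.621 − 0.621| = 1 − 0.000 = 1.000
ψ → ψ = min(1, 1 − 0.621 + 0.621) = min(1, 1.000) = 1.000
ψ ∨ (ψ → ψ) = max(0.621, 1.000) = 1.000
¬(ψ ∨ (ψ → ψ)) = 1 − 1.000 = 0.000
¬¬(ψ ∨ (ψ → ψ)) = 1 − 0.000 = 1.000
¬¬¬(ψ ∨ (ψ → ψ)) = 1 − 1.000 = 0.000
¬¬¬¬(ψ ∨ (ψ → ψ)) = 1 − 0.000 = 1.000
¬¬¬¬¬(ψ ∨ (ψ → ψ)) = 1 − 1.000 = 0.000
¬¬¬¬¬¬(ψ ∨ (ψ → ψ)) = 1 − 0.000 = 1.000
φ ∨ ¬¬¬¬¬¬(ψ ∨ (ψ → ψ)) = max(0.597, 1.000) = 1.000
(ψ ↔ (ψ ∨ ψ)) ∨ (φ ∨ ¬¬¬¬¬¬(ψ ∨ (ψ → ψ))) = max(1.000, 1.000) = 1.000

1.000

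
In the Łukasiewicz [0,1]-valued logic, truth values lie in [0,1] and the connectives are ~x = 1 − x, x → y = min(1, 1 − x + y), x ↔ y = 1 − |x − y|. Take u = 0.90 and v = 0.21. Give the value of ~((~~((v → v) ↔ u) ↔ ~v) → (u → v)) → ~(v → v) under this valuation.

v → v = min(1, 1 − 0.21 + 0.21) = min(1, 1.00) = 1.00
(v → v) ↔ u = 1 − |1.00 − 0.90| = 1 − 0.10 = 0.90
~((v → v) ↔ u) = 1 − 0.90 = 0.10
~~((v → v) ↔ u) = 1 − 0.10 = 0.90
~v = 1 − 0.21 = 0.79
~~((v → v) ↔ u) ↔ ~v = 1 − |0.90 − 0.79| = 1 − 0.11 = 0.89
u → v = min(1, 1 − 0.90 + 0.21) = min(1, 0.31) = 0.31
(~~((v → v) ↔ u) ↔ ~v) → (u → v) = min(1, 1 − 0.89 + 0.31) = min(1, 0.42) = 0.42
~((~~((v → v) ↔ u) ↔ ~v) → (u → v)) = 1 − 0.42 = 0.58
~(v → v) = 1 − 1.00 = 0.00
~((~~((v → v) ↔ u) ↔ ~v) → (u → v)) → ~(v → v) = min(1, 1 − 0.58 + 0.00) = min(1, 0.42) = 0.42

0.42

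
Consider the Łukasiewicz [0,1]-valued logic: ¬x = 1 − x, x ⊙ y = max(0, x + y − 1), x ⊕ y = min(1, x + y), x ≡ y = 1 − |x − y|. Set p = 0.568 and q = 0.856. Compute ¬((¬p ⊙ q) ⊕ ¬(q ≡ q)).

¬p = 1 − 0.568 = 0.432
¬p ⊙ q = max(0, 0.432 + 0.856 − 1) = max(0, 0.288) = 0.288
q ≡ q = 1 − |0.856 − 0.856| = 1 − 0.000 = 1.000
¬(q ≡ q) = 1 − 1.000 = 0.000
(¬p ⊙ q) ⊕ ¬(q ≡ q) = min(1, 0.288 + 0.000) = min(1, 0.288) = 0.288
¬((¬p ⊙ q) ⊕ ¬(q ≡ q)) = 1 − 0.288 = 0.712

0.712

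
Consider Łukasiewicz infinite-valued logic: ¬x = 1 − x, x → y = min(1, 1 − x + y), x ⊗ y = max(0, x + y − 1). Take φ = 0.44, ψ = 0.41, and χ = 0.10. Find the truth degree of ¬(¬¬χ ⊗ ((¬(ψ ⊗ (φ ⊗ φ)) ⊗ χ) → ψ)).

¬χ = 1 − 0.10 = 0.90
¬¬χ = 1 − 0.90 = 0.10
φ ⊗ φ = max(0, 0.44 + 0.44 − 1) = max(0, -0.12) = 0.00
ψ ⊗ (φ ⊗ φ) = max(0, 0.41 + 0.00 − 1) = max(0, -0.59) = 0.00
¬(ψ ⊗ (φ ⊗ φ)) = 1 − 0.00 = 1.00
¬(ψ ⊗ (φ ⊗ φ)) ⊗ χ = max(0, 1.00 + 0.10 − 1) = max(0, 0.10) = 0.10
(¬(ψ ⊗ (φ ⊗ φ)) ⊗ χ) → ψ = min(1, 1 − 0.10 + 0.41) = min(1, 1.31) = 1.00
¬¬χ ⊗ ((¬(ψ ⊗ (φ ⊗ φ)) ⊗ χ) → ψ) = max(0, 0.10 + 1.00 − 1) = max(0, 0.10) = 0.10
¬(¬¬χ ⊗ ((¬(ψ ⊗ (φ ⊗ φ)) ⊗ χ) → ψ)) = 1 − 0.10 = 0.90

0.90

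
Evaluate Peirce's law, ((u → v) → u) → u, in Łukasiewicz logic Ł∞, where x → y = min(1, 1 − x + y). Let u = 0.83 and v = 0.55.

0.83

u → v = min(1, 1 − 0.83 + 0.55) = min(1, 0.72) = 0.72
(u → v) → u = min(1, 1 − 0.72 + 0.83) = min(1, 1.11) = 1.00
((u → v) → u) → u = min(1, 1 − 1.00 + 0.83) = min(1, 0.83) = 0.83
(The value 0.83 < 1 shows this instance is not satisfied; not a Ł∞-tautology in general.)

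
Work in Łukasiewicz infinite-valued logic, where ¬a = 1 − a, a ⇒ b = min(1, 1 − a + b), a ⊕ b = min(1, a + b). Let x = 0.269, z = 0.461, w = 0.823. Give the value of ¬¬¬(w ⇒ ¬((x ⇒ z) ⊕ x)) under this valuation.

x ⇒ z = min(1, 1 − 0.269 + 0.461) = min(1, 1.192) = 1.000
(x ⇒ z) ⊕ x = min(1, 1.000 + 0.269) = min(1, 1.269) = 1.000
¬((x ⇒ z) ⊕ x) = 1 − 1.000 = 0.000
w ⇒ ¬((x ⇒ z) ⊕ x) = min(1, 1 − 0.823 + 0.000) = min(1, 0.177) = 0.177
¬(w ⇒ ¬((x ⇒ z) ⊕ x)) = 1 − 0.177 = 0.823
¬¬(w ⇒ ¬((x ⇒ z) ⊕ x)) = 1 − 0.823 = 0.177
¬¬¬(w ⇒ ¬((x ⇒ z) ⊕ x)) = 1 − 0.177 = 0.823

0.823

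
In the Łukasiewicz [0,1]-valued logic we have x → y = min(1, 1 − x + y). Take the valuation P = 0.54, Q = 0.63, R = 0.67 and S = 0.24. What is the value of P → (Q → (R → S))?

1.00

R → S = min(1, 1 − 0.67 + 0.24) = min(1, 0.57) = 0.57
Q → (R → S) = min(1, 1 − 0.63 + 0.57) = min(1, 0.94) = 0.94
P → (Q → (R → S)) = min(1, 1 − 0.54 + 0.94) = min(1, 1.40) = 1.00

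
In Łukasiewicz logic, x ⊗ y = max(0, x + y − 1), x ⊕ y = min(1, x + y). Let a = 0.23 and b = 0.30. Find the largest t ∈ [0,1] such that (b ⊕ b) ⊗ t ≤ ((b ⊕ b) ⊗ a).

b ⊕ b = min(1, 0.30 + 0.30) = min(1, 0.60) = 0.60
So the left factor is b ⊕ b = 0.60.
(b ⊕ b) ⊗ a = max(0, 0.60 + 0.23 − 1) = max(0, -0.17) = 0.00
So the right-hand bound is (b ⊕ b) ⊗ a = 0.00.
The residuum of the Łukasiewicz t-norm gives the supremum: min(1, 1 − 0.60 + 0.00).
1 − 0.60 + 0.00 = 0.40, so t = min(1, 0.40) = 0.40.
Check: 0.60 ⊗ 0.40 = max(0, 0.00) = 0.00 ≤ 0.00.

0.40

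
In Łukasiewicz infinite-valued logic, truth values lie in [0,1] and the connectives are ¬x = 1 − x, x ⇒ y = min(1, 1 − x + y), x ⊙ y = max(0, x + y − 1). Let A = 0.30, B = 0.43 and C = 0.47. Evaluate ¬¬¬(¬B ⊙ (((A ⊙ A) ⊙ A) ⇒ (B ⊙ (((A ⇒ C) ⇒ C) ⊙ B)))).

0.43

¬B = 1 − 0.43 = 0.57
A ⊙ A = max(0, 0.30 + 0.30 − 1) = max(0, -0.40) = 0.00
(A ⊙ A) ⊙ A = max(0, 0.00 + 0.30 − 1) = max(0, -0.70) = 0.00
A ⇒ C = min(1, 1 − 0.30 + 0.47) = min(1, 1.17) = 1.00
(A ⇒ C) ⇒ C = min(1, 1 − 1.00 + 0.47) = min(1, 0.47) = 0.47
((A ⇒ C) ⇒ C) ⊙ B = max(0, 0.47 + 0.43 − 1) = max(0, -0.10) = 0.00
B ⊙ (((A ⇒ C) ⇒ C) ⊙ B) = max(0, 0.43 + 0.00 − 1) = max(0, -0.57) = 0.00
((A ⊙ A) ⊙ A) ⇒ (B ⊙ (((A ⇒ C) ⇒ C) ⊙ B)) = min(1, 1 − 0.00 + 0.00) = min(1, 1.00) = 1.00
¬B ⊙ (((A ⊙ A) ⊙ A) ⇒ (B ⊙ (((A ⇒ C) ⇒ C) ⊙ B))) = max(0, 0.57 + 1.00 − 1) = max(0, 0.57) = 0.57
¬(¬B ⊙ (((A ⊙ A) ⊙ A) ⇒ (B ⊙ (((A ⇒ C) ⇒ C) ⊙ B)))) = 1 − 0.57 = 0.43
¬¬(¬B ⊙ (((A ⊙ A) ⊙ A) ⇒ (B ⊙ (((A ⇒ C) ⇒ C) ⊙ B)))) = 1 − 0.43 = 0.57
¬¬¬(¬B ⊙ (((A ⊙ A) ⊙ A) ⇒ (B ⊙ (((A ⇒ C) ⇒ C) ⊙ B)))) = 1 − 0.57 = 0.43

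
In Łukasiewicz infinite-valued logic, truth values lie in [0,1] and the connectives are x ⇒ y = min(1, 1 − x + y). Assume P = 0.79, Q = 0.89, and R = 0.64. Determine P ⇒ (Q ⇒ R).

0.96

Q ⇒ R = min(1, 1 − 0.89 + 0.64) = min(1, 0.75) = 0.75
P ⇒ (Q ⇒ R) = min(1, 1 − 0.79 + 0.75) = min(1, 0.96) = 0.96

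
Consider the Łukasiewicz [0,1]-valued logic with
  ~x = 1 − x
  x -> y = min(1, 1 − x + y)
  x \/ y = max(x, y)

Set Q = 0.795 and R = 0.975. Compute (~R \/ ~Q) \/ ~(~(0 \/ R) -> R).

~R = 1 − 0.975 = 0.025
~Q = 1 − 0.795 = 0.205
~R \/ ~Q = max(0.025, 0.205) = 0.205
0 \/ R = max(0.000, 0.975) = 0.975
~(0 \/ R) = 1 − 0.975 = 0.025
~(0 \/ R) -> R = min(1, 1 − 0.025 + 0.975) = min(1, 1.950) = 1.000
~(~(0 \/ R) -> R) = 1 − 1.000 = 0.000
(~R \/ ~Q) \/ ~(~(0 \/ R) -> R) = max(0.205, 0.000) = 0.205

0.205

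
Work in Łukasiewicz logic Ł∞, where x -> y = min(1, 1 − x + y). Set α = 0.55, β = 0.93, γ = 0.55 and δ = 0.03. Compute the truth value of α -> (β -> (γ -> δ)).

1.00

γ -> δ = min(1, 1 − 0.55 + 0.03) = min(1, 0.48) = 0.48
β -> (γ -> δ) = min(1, 1 − 0.93 + 0.48) = min(1, 0.55) = 0.55
α -> (β -> (γ -> δ)) = min(1, 1 − 0.55 + 0.55) = min(1, 1.00) = 1.00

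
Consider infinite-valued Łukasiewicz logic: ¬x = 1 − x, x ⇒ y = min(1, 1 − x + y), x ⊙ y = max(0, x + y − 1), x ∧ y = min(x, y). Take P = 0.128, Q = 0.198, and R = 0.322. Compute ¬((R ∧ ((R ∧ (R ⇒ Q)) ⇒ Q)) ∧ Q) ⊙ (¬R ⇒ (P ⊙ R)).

0.124

R ⇒ Q = min(1, 1 − 0.322 + 0.198) = min(1, 0.876) = 0.876
R ∧ (R ⇒ Q) = min(0.322, 0.876) = 0.322
(R ∧ (R ⇒ Q)) ⇒ Q = min(1, 1 − 0.322 + 0.198) = min(1, 0.876) = 0.876
R ∧ ((R ∧ (R ⇒ Q)) ⇒ Q) = min(0.322, 0.876) = 0.322
(R ∧ ((R ∧ (R ⇒ Q)) ⇒ Q)) ∧ Q = min(0.322, 0.198) = 0.198
¬((R ∧ ((R ∧ (R ⇒ Q)) ⇒ Q)) ∧ Q) = 1 − 0.198 = 0.802
¬R = 1 − 0.322 = 0.678
P ⊙ R = max(0, 0.128 + 0.322 − 1) = max(0, -0.550) = 0.000
¬R ⇒ (P ⊙ R) = min(1, 1 − 0.678 + 0.000) = min(1, 0.322) = 0.322
¬((R ∧ ((R ∧ (R ⇒ Q)) ⇒ Q)) ∧ Q) ⊙ (¬R ⇒ (P ⊙ R)) = max(0, 0.802 + 0.322 − 1) = max(0, 0.124) = 0.124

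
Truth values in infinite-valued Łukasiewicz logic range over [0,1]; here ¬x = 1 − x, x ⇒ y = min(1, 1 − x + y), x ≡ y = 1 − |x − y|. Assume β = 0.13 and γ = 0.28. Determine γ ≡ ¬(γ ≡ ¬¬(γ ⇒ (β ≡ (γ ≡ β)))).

γ ≡ β = 1 − |0.28 − 0.13| = 1 − 0.15 = 0.85
β ≡ (γ ≡ β) = 1 − |0.13 − 0.85| = 1 − 0.72 = 0.28
γ ⇒ (β ≡ (γ ≡ β)) = min(1, 1 − 0.28 + 0.28) = min(1, 1.00) = 1.00
¬(γ ⇒ (β ≡ (γ ≡ β))) = 1 − 1.00 = 0.00
¬¬(γ ⇒ (β ≡ (γ ≡ β))) = 1 − 0.00 = 1.00
γ ≡ ¬¬(γ ⇒ (β ≡ (γ ≡ β))) = 1 − |0.28 − 1.00| = 1 − 0.72 = 0.28
¬(γ ≡ ¬¬(γ ⇒ (β ≡ (γ ≡ β)))) = 1 − 0.28 = 0.72
γ ≡ ¬(γ ≡ ¬¬(γ ⇒ (β ≡ (γ ≡ β)))) = 1 − |0.28 − 0.72| = 1 − 0.44 = 0.56

0.56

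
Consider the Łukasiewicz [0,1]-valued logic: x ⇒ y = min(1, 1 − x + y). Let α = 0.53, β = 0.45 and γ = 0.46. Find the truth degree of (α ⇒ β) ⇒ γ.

α ⇒ β = min(1, 1 − 0.53 + 0.45) = min(1, 0.92) = 0.92
(α ⇒ β) ⇒ γ = min(1, 1 − 0.92 + 0.46) = min(1, 0.54) = 0.54

0.54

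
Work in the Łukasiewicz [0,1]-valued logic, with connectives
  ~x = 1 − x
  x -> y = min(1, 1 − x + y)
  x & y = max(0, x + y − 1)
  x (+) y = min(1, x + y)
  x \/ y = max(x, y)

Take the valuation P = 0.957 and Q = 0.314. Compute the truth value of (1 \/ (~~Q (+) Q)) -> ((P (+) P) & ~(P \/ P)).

0.043

~Q = 1 − 0.314 = 0.686
~~Q = 1 − 0.686 = 0.314
~~Q (+) Q = min(1, 0.314 + 0.314) = min(1, 0.628) = 0.628
1 \/ (~~Q (+) Q) = max(1.000, 0.628) = 1.000
P (+) P = min(1, 0.957 + 0.957) = min(1, 1.914) = 1.000
P \/ P = max(0.957, 0.957) = 0.957
~(P \/ P) = 1 − 0.957 = 0.043
(P (+) P) & ~(P \/ P) = max(0, 1.000 + 0.043 − 1) = max(0, 0.043) = 0.043
(1 \/ (~~Q (+) Q)) -> ((P (+) P) & ~(P \/ P)) = min(1, 1 − 1.000 + 0.043) = min(1, 0.043) = 0.043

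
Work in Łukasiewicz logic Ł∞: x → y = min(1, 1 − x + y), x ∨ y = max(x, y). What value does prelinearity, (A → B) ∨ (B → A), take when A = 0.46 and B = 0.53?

1.00

A → B = min(1, 1 − 0.46 + 0.53) = min(1, 1.07) = 1.00
B → A = min(1, 1 − 0.53 + 0.46) = min(1, 0.93) = 0.93
(A → B) ∨ (B → A) = max(1.00, 0.93) = 1.00
(As expected: a Ł∞-tautology — holds in every MV-chain.)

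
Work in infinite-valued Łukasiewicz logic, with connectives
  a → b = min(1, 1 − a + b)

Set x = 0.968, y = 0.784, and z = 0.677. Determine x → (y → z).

0.925

y → z = min(1, 1 − 0.784 + 0.677) = min(1, 0.893) = 0.893
x → (y → z) = min(1, 1 − 0.968 + 0.893) = min(1, 0.925) = 0.925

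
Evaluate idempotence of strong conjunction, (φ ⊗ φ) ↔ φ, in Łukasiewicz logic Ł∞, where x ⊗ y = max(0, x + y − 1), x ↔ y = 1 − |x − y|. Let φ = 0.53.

φ ⊗ φ = max(0, 0.53 + 0.53 − 1) = max(0, 0.06) = 0.06
(φ ⊗ φ) ↔ φ = 1 − |0.06 − 0.53| = 1 − 0.47 = 0.53
(The value 0.53 < 1 shows this instance is not satisfied; fails in Ł∞ since a ⊗ a = max(0, 2a−1) ≠ a in general.)

0.53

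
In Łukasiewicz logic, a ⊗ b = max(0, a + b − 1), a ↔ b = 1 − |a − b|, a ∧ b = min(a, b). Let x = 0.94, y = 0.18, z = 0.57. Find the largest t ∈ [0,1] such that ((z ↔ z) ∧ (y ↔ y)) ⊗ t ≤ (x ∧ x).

z ↔ z = 1 − |0.57 − 0.57| = 1 − 0.00 = 1.00
y ↔ y = 1 − |0.18 − 0.18| = 1 − 0.00 = 1.00
(z ↔ z) ∧ (y ↔ y) = min(1.00, 1.00) = 1.00
So the left factor is (z ↔ z) ∧ (y ↔ y) = 1.00.
x ∧ x = min(0.94, 0.94) = 0.94
So the right-hand bound is x ∧ x = 0.94.
The residuum of the Łukasiewicz t-norm gives the supremum: min(1, 1 − 1.00 + 0.94).
1 − 1.00 + 0.94 = 0.94, so t = min(1, 0.94) = 0.94.
Check: 1.00 ⊗ 0.94 = max(0, 0.94) = 0.94 ≤ 0.94.

0.94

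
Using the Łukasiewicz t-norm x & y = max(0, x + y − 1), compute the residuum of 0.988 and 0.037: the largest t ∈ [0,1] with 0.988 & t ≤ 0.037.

The residuum of the Łukasiewicz t-norm gives the supremum: min(1, 1 − 0.988 + 0.037).
1 − 0.988 + 0.037 = 0.049, so t = min(1, 0.049) = 0.049.
Check: 0.988 & 0.049 = max(0, 0.037) = 0.037 ≤ 0.037.

0.049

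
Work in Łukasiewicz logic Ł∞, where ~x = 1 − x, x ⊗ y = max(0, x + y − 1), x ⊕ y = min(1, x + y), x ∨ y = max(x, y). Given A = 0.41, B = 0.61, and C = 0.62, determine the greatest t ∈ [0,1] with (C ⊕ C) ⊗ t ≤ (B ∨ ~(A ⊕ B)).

0.61

C ⊕ C = min(1, 0.62 + 0.62) = min(1, 1.24) = 1.00
So the left factor is C ⊕ C = 1.00.
A ⊕ B = min(1, 0.41 + 0.61) = min(1, 1.02) = 1.00
~(A ⊕ B) = 1 − 1.00 = 0.00
B ∨ ~(A ⊕ B) = max(0.61, 0.00) = 0.61
So the right-hand bound is B ∨ ~(A ⊕ B) = 0.61.
The residuum of the Łukasiewicz t-norm gives the supremum: min(1, 1 − 1.00 + 0.61).
1 − 1.00 + 0.61 = 0.61, so t = min(1, 0.61) = 0.61.
Check: 1.00 ⊗ 0.61 = max(0, 0.61) = 0.61 ≤ 0.61.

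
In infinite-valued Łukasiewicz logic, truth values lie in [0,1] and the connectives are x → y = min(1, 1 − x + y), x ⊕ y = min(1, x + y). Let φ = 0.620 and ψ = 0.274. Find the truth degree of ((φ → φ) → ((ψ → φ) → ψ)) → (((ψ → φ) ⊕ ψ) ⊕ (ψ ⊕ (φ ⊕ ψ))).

1.000

φ → φ = min(1, 1 − 0.620 + 0.620) = min(1, 1.000) = 1.000
ψ → φ = min(1, 1 − 0.274 + 0.620) = min(1, 1.346) = 1.000
(ψ → φ) → ψ = min(1, 1 − 1.000 + 0.274) = min(1, 0.274) = 0.274
(φ → φ) → ((ψ → φ) → ψ) = min(1, 1 − 1.000 + 0.274) = min(1, 0.274) = 0.274
(ψ → φ) ⊕ ψ = min(1, 1.000 + 0.274) = min(1, 1.274) = 1.000
φ ⊕ ψ = min(1, 0.620 + 0.274) = min(1, 0.894) = 0.894
ψ ⊕ (φ ⊕ ψ) = min(1, 0.274 + 0.894) = min(1, 1.168) = 1.000
((ψ → φ) ⊕ ψ) ⊕ (ψ ⊕ (φ ⊕ ψ)) = min(1, 1.000 + 1.000) = min(1, 2.000) = 1.000
((φ → φ) → ((ψ → φ) → ψ)) → (((ψ → φ) ⊕ ψ) ⊕ (ψ ⊕ (φ ⊕ ψ))) = min(1, 1 − 0.274 + 1.000) = min(1, 1.726) = 1.000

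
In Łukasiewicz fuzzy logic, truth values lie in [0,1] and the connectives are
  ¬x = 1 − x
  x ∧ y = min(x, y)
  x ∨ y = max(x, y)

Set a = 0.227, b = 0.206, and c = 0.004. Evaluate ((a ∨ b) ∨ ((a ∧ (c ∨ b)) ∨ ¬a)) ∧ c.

a ∨ b = max(0.227, 0.206) = 0.227
c ∨ b = max(0.004, 0.206) = 0.206
a ∧ (c ∨ b) = min(0.227, 0.206) = 0.206
¬a = 1 − 0.227 = 0.773
(a ∧ (c ∨ b)) ∨ ¬a = max(0.206, 0.773) = 0.773
(a ∨ b) ∨ ((a ∧ (c ∨ b)) ∨ ¬a) = max(0.227, 0.773) = 0.773
((a ∨ b) ∨ ((a ∧ (c ∨ b)) ∨ ¬a)) ∧ c = min(0.773, 0.004) = 0.004

0.004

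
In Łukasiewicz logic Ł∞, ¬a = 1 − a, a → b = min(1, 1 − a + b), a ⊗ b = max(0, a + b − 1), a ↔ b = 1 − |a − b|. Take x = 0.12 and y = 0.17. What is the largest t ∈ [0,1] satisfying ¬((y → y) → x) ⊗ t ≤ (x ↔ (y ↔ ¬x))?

y → y = min(1, 1 − 0.17 + 0.17) = min(1, 1.00) = 1.00
(y → y) → x = min(1, 1 − 1.00 + 0.12) = min(1, 0.12) = 0.12
¬((y → y) → x) = 1 − 0.12 = 0.88
So the left factor is ¬((y → y) → x) = 0.88.
¬x = 1 − 0.12 = 0.88
y ↔ ¬x = 1 − |0.17 − 0.88| = 1 − 0.71 = 0.29
x ↔ (y ↔ ¬x) = 1 − |0.12 − 0.29| = 1 − 0.17 = 0.83
So the right-hand bound is x ↔ (y ↔ ¬x) = 0.83.
The residuum of the Łukasiewicz t-norm gives the supremum: min(1, 1 − 0.88 + 0.83).
1 − 0.88 + 0.83 = 0.95, so t = min(1, 0.95) = 0.95.
Check: 0.88 ⊗ 0.95 = max(0, 0.83) = 0.83 ≤ 0.83.

0.95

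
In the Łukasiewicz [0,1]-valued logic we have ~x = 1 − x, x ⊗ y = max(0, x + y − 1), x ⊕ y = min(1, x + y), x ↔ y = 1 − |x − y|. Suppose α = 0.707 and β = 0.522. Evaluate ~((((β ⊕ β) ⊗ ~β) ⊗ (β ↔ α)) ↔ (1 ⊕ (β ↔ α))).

β ⊕ β = min(1, 0.522 + 0.522) = min(1, 1.044) = 1.000
~β = 1 − 0.522 = 0.478
(β ⊕ β) ⊗ ~β = max(0, 1.000 + 0.478 − 1) = max(0, 0.478) = 0.478
β ↔ α = 1 − |0.522 − 0.707| = 1 − 0.185 = 0.815
((β ⊕ β) ⊗ ~β) ⊗ (β ↔ α) = max(0, 0.478 + 0.815 − 1) = max(0, 0.293) = 0.293
1 ⊕ (β ↔ α) = min(1, 1.000 + 0.815) = min(1, 1.815) = 1.000
(((β ⊕ β) ⊗ ~β) ⊗ (β ↔ α)) ↔ (1 ⊕ (β ↔ α)) = 1 − |0.293 − 1.000| = 1 − 0.707 = 0.293
~((((β ⊕ β) ⊗ ~β) ⊗ (β ↔ α)) ↔ (1 ⊕ (β ↔ α))) = 1 − 0.293 = 0.707

0.707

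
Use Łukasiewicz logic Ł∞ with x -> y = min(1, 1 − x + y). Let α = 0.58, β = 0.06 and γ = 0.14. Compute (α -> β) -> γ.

0.66

α -> β = min(1, 1 − 0.58 + 0.06) = min(1, 0.48) = 0.48
(α -> β) -> γ = min(1, 1 − 0.48 + 0.14) = min(1, 0.66) = 0.66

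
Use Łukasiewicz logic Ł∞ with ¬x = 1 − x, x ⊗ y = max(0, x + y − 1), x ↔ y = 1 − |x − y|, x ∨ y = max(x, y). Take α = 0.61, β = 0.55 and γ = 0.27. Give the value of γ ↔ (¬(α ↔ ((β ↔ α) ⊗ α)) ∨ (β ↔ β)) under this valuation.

β ↔ α = 1 − |0.55 − 0.61| = 1 − 0.06 = 0.94
(β ↔ α) ⊗ α = max(0, 0.94 + 0.61 − 1) = max(0, 0.55) = 0.55
α ↔ ((β ↔ α) ⊗ α) = 1 − |0.61 − 0.55| = 1 − 0.06 = 0.94
¬(α ↔ ((β ↔ α) ⊗ α)) = 1 − 0.94 = 0.06
β ↔ β = 1 − |0.55 − 0.55| = 1 − 0.00 = 1.00
¬(α ↔ ((β ↔ α) ⊗ α)) ∨ (β ↔ β) = max(0.06, 1.00) = 1.00
γ ↔ (¬(α ↔ ((β ↔ α) ⊗ α)) ∨ (β ↔ β)) = 1 − |0.27 − 1.00| = 1 − 0.73 = 0.27

0.27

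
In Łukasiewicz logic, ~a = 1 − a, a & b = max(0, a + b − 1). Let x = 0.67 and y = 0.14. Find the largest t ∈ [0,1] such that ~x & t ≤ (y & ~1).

~x = 1 − 0.67 = 0.33
So the left factor is ~x = 0.33.
~1 = 1 − 1.00 = 0.00
y & ~1 = max(0, 0.14 + 0.00 − 1) = max(0, -0.86) = 0.00
So the right-hand bound is y & ~1 = 0.00.
The residuum of the Łukasiewicz t-norm gives the supremum: min(1, 1 − 0.33 + 0.00).
1 − 0.33 + 0.00 = 0.67, so t = min(1, 0.67) = 0.67.
Check: 0.33 & 0.67 = max(0, 0.00) = 0.00 ≤ 0.00.

0.67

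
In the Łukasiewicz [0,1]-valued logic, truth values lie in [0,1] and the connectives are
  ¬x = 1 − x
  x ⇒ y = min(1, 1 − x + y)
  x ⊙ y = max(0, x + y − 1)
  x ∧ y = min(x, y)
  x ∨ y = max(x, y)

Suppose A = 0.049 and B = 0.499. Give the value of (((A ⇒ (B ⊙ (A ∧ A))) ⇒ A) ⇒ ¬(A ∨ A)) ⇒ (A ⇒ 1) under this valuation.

A ∧ A = min(0.049, 0.049) = 0.049
B ⊙ (A ∧ A) = max(0, 0.499 + 0.049 − 1) = max(0, -0.452) = 0.000
A ⇒ (B ⊙ (A ∧ A)) = min(1, 1 − 0.049 + 0.000) = min(1, 0.951) = 0.951
(A ⇒ (B ⊙ (A ∧ A))) ⇒ A = min(1, 1 − 0.951 + 0.049) = min(1, 0.098) = 0.098
A ∨ A = max(0.049, 0.049) = 0.049
¬(A ∨ A) = 1 − 0.049 = 0.951
((A ⇒ (B ⊙ (A ∧ A))) ⇒ A) ⇒ ¬(A ∨ A) = min(1, 1 − 0.098 + 0.951) = min(1, 1.853) = 1.000
A ⇒ 1 = min(1, 1 − 0.049 + 1.000) = min(1, 1.951) = 1.000
(((A ⇒ (B ⊙ (A ∧ A))) ⇒ A) ⇒ ¬(A ∨ A)) ⇒ (A ⇒ 1) = min(1, 1 − 1.000 + 1.000) = min(1, 1.000) = 1.000

1.000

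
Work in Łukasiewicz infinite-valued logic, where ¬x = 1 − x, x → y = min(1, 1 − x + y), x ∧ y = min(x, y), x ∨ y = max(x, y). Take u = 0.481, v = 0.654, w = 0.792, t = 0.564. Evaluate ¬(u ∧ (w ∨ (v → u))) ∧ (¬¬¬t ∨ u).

0.481

v → u = min(1, 1 − 0.654 + 0.481) = min(1, 0.827) = 0.827
w ∨ (v → u) = max(0.792, 0.827) = 0.827
u ∧ (w ∨ (v → u)) = min(0.481, 0.827) = 0.481
¬(u ∧ (w ∨ (v → u))) = 1 − 0.481 = 0.519
¬t = 1 − 0.564 = 0.436
¬¬t = 1 − 0.436 = 0.564
¬¬¬t = 1 − 0.564 = 0.436
¬¬¬t ∨ u = max(0.436, 0.481) = 0.481
¬(u ∧ (w ∨ (v → u))) ∧ (¬¬¬t ∨ u) = min(0.519, 0.481) = 0.481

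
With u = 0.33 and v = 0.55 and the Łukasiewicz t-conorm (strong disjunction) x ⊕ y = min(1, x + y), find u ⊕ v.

u ⊕ v = min(1, 0.33 + 0.55) = min(1, 0.88) = 0.88
For comparison, the Gödel t-conorm max(x, y) would give 0.55.

0.88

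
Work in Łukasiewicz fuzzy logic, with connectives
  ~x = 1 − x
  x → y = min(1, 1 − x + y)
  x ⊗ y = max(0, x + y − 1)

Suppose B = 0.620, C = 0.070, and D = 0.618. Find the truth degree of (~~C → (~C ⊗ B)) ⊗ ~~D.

~C = 1 − 0.070 = 0.930
~~C = 1 − 0.930 = 0.070
~C ⊗ B = max(0, 0.930 + 0.620 − 1) = max(0, 0.550) = 0.550
~~C → (~C ⊗ B) = min(1, 1 − 0.070 + 0.550) = min(1, 1.480) = 1.000
~D = 1 − 0.618 = 0.382
~~D = 1 − 0.382 = 0.618
(~~C → (~C ⊗ B)) ⊗ ~~D = max(0, 1.000 + 0.618 − 1) = max(0, 0.618) = 0.618

0.618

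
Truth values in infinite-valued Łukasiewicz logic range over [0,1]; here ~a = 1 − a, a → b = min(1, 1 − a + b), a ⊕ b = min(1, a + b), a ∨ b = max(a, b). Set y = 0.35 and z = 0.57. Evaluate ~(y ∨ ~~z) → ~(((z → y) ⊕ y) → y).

1.00

~z = 1 − 0.57 = 0.43
~~z = 1 − 0.43 = 0.57
y ∨ ~~z = max(0.35, 0.57) = 0.57
~(y ∨ ~~z) = 1 − 0.57 = 0.43
z → y = min(1, 1 − 0.57 + 0.35) = min(1, 0.78) = 0.78
(z → y) ⊕ y = min(1, 0.78 + 0.35) = min(1, 1.13) = 1.00
((z → y) ⊕ y) → y = min(1, 1 − 1.00 + 0.35) = min(1, 0.35) = 0.35
~(((z → y) ⊕ y) → y) = 1 − 0.35 = 0.65
~(y ∨ ~~z) → ~(((z → y) ⊕ y) → y) = min(1, 1 − 0.43 + 0.65) = min(1, 1.22) = 1.00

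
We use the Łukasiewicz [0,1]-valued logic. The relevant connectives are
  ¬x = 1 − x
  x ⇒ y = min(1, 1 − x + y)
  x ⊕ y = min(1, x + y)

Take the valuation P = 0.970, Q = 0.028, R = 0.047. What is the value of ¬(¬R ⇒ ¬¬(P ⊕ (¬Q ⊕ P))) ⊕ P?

0.970

¬R = 1 − 0.047 = 0.953
¬Q = 1 − 0.028 = 0.972
¬Q ⊕ P = min(1, 0.972 + 0.970) = min(1, 1.942) = 1.000
P ⊕ (¬Q ⊕ P) = min(1, 0.970 + 1.000) = min(1, 1.970) = 1.000
¬(P ⊕ (¬Q ⊕ P)) = 1 − 1.000 = 0.000
¬¬(P ⊕ (¬Q ⊕ P)) = 1 − 0.000 = 1.000
¬R ⇒ ¬¬(P ⊕ (¬Q ⊕ P)) = min(1, 1 − 0.953 + 1.000) = min(1, 1.047) = 1.000
¬(¬R ⇒ ¬¬(P ⊕ (¬Q ⊕ P))) = 1 − 1.000 = 0.000
¬(¬R ⇒ ¬¬(P ⊕ (¬Q ⊕ P))) ⊕ P = min(1, 0.000 + 0.970) = min(1, 0.970) = 0.970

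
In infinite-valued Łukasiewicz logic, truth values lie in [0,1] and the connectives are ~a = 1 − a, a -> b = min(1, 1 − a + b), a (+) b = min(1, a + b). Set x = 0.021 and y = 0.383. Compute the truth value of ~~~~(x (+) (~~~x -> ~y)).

~x = 1 − 0.021 = 0.979
~~x = 1 − 0.979 = 0.021
~~~x = 1 − 0.021 = 0.979
~y = 1 − 0.383 = 0.617
~~~x -> ~y = min(1, 1 − 0.979 + 0.617) = min(1, 0.638) = 0.638
x (+) (~~~x -> ~y) = min(1, 0.021 + 0.638) = min(1, 0.659) = 0.659
~(x (+) (~~~x -> ~y)) = 1 − 0.659 = 0.341
~~(x (+) (~~~x -> ~y)) = 1 − 0.341 = 0.659
~~~(x (+) (~~~x -> ~y)) = 1 − 0.659 = 0.341
~~~~(x (+) (~~~x -> ~y)) = 1 − 0.341 = 0.659

0.659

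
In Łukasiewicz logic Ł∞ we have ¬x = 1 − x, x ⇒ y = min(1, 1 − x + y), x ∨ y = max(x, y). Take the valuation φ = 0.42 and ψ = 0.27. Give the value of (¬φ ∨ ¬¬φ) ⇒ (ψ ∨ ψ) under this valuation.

0.69

¬φ = 1 − 0.42 = 0.58
¬¬φ = 1 − 0.58 = 0.42
¬φ ∨ ¬¬φ = max(0.58, 0.42) = 0.58
ψ ∨ ψ = max(0.27, 0.27) = 0.27
(¬φ ∨ ¬¬φ) ⇒ (ψ ∨ ψ) = min(1, 1 − 0.58 + 0.27) = min(1, 0.69) = 0.69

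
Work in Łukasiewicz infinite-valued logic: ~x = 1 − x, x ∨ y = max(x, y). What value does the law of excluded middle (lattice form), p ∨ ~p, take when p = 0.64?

0.64

~p = 1 − 0.64 = 0.36
p ∨ ~p = max(0.64, 0.36) = 0.64
(The value 0.64 < 1 shows this instance is not satisfied; not a Ł∞-tautology — its value is max(a, 1−a).)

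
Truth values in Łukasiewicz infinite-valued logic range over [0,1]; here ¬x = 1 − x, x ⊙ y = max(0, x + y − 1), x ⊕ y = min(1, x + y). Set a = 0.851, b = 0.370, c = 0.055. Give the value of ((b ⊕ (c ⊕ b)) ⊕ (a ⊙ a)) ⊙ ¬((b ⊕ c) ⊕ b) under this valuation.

c ⊕ b = min(1, 0.055 + 0.370) = min(1, 0.425) = 0.425
b ⊕ (c ⊕ b) = min(1, 0.370 + 0.425) = min(1, 0.795) = 0.795
a ⊙ a = max(0, 0.851 + 0.851 − 1) = max(0, 0.702) = 0.702
(b ⊕ (c ⊕ b)) ⊕ (a ⊙ a) = min(1, 0.795 + 0.702) = min(1, 1.497) = 1.000
b ⊕ c = min(1, 0.370 + 0.055) = min(1, 0.425) = 0.425
(b ⊕ c) ⊕ b = min(1, 0.425 + 0.370) = min(1, 0.795) = 0.795
¬((b ⊕ c) ⊕ b) = 1 − 0.795 = 0.205
((b ⊕ (c ⊕ b)) ⊕ (a ⊙ a)) ⊙ ¬((b ⊕ c) ⊕ b) = max(0, 1.000 + 0.205 − 1) = max(0, 0.205) = 0.205

0.205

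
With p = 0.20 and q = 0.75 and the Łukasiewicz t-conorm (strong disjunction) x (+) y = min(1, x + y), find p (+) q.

0.95

p (+) q = min(1, 0.20 + 0.75) = min(1, 0.95) = 0.95
For comparison, the Gödel t-conorm max(x, y) would give 0.75.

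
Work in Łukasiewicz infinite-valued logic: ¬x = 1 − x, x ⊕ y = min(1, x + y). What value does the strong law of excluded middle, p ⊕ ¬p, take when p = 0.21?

1.00

¬p = 1 − 0.21 = 0.79
p ⊕ ¬p = min(1, 0.21 + 0.79) = min(1, 1.00) = 1.00
(As expected: always 1 in Ł∞ since a ⊕ (1−a) = 1.)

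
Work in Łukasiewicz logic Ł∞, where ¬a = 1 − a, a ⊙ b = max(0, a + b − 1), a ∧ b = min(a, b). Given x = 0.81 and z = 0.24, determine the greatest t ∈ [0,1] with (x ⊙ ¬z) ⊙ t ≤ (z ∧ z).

0.67

¬z = 1 − 0.24 = 0.76
x ⊙ ¬z = max(0, 0.81 + 0.76 − 1) = max(0, 0.57) = 0.57
So the left factor is x ⊙ ¬z = 0.57.
z ∧ z = min(0.24, 0.24) = 0.24
So the right-hand bound is z ∧ z = 0.24.
The residuum of the Łukasiewicz t-norm gives the supremum: min(1, 1 − 0.57 + 0.24).
1 − 0.57 + 0.24 = 0.67, so t = min(1, 0.67) = 0.67.
Check: 0.57 ⊙ 0.67 = max(0, 0.24) = 0.24 ≤ 0.24.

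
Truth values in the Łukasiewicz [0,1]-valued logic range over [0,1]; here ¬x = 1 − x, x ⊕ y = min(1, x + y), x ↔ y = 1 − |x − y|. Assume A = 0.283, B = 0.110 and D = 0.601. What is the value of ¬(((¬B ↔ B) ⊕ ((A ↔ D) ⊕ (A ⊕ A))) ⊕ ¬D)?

0.000

¬B = 1 − 0.110 = 0.890
¬B ↔ B = 1 − |0.890 − 0.110| = 1 − 0.780 = 0.220
A ↔ D = 1 − |0.283 − 0.601| = 1 − 0.318 = 0.682
A ⊕ A = min(1, 0.283 + 0.283) = min(1, 0.566) = 0.566
(A ↔ D) ⊕ (A ⊕ A) = min(1, 0.682 + 0.566) = min(1, 1.248) = 1.000
(¬B ↔ B) ⊕ ((A ↔ D) ⊕ (A ⊕ A)) = min(1, 0.220 + 1.000) = min(1, 1.220) = 1.000
¬D = 1 − 0.601 = 0.399
((¬B ↔ B) ⊕ ((A ↔ D) ⊕ (A ⊕ A))) ⊕ ¬D = min(1, 1.000 + 0.399) = min(1, 1.399) = 1.000
¬(((¬B ↔ B) ⊕ ((A ↔ D) ⊕ (A ⊕ A))) ⊕ ¬D) = 1 − 1.000 = 0.000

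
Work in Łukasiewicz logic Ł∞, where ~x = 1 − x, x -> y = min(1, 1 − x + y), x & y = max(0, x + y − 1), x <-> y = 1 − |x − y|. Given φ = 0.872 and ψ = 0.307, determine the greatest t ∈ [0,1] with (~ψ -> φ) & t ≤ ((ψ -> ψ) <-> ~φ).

0.128

~ψ = 1 − 0.307 = 0.693
~ψ -> φ = min(1, 1 − 0.693 + 0.872) = min(1, 1.179) = 1.000
So the left factor is ~ψ -> φ = 1.000.
ψ -> ψ = min(1, 1 − 0.307 + 0.307) = min(1, 1.000) = 1.000
~φ = 1 − 0.872 = 0.128
(ψ -> ψ) <-> ~φ = 1 − |1.000 − 0.128| = 1 − 0.872 = 0.128
So the right-hand bound is (ψ -> ψ) <-> ~φ = 0.128.
The residuum of the Łukasiewicz t-norm gives the supremum: min(1, 1 − 1.000 + 0.128).
1 − 1.000 + 0.128 = 0.128, so t = min(1, 0.128) = 0.128.
Check: 1.000 & 0.128 = max(0, 0.128) = 0.128 ≤ 0.128.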